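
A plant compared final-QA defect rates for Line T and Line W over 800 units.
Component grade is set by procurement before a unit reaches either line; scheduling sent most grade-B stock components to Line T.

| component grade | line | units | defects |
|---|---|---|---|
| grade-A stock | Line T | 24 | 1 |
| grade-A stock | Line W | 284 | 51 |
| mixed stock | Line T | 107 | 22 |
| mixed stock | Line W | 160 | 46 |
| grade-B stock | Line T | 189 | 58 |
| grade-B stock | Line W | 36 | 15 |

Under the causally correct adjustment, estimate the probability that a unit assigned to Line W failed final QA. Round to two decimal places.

The imbalance in component grade arose from how units were allocated, not from anything the line did; and component grade independently affects the outcome. The pooled gap is confounded — condition on component grade.
Standardising Line W to the population component grade mix: 0.385·51/284 + 0.334·46/160 + 0.281·15/36 = 0.282.

0.28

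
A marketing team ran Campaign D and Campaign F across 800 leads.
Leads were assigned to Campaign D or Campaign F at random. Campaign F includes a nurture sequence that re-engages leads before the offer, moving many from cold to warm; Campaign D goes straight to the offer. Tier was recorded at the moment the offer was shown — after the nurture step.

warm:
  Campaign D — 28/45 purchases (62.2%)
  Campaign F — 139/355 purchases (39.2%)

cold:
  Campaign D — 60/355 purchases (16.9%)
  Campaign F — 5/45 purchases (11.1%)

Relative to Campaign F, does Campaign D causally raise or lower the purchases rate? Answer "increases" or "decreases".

Stratifying would compare campaigns among leads the campaigns themselves sorted into engagement tier groups — a form of selection on an intermediate. The unconditioned pooled rates give the total causal effect.
Pooled: Campaign D 22.0% vs Campaign F 36.0%; Campaign F is higher overall.

decreases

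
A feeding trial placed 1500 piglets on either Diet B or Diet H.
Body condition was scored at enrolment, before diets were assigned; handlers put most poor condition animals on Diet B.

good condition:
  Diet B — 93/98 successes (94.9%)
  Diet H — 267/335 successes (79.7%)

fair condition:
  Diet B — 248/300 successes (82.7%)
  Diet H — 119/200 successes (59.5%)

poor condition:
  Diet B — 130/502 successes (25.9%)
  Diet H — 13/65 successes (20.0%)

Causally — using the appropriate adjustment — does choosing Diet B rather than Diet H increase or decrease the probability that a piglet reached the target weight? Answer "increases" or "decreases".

increases

Since starting body condition is a pre-existing factor (not a product of the diet) and it affects the outcome on its own, it is a confounder. The stratified rates, not the pooled rate, identify the causal effect.
Within each level — good condition: 94.9% vs 79.7%; fair condition: 82.7% vs 59.5%; poor condition: 25.9% vs 20.0% — Diet B is higher every time.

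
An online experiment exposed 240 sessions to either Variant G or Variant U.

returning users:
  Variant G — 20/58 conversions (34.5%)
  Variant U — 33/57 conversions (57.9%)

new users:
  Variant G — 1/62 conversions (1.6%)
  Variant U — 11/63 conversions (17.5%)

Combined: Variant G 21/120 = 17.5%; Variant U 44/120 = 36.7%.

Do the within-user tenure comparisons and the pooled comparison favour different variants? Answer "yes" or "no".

Within each user tenure level (returning users 34.5% vs 57.9%; new users 1.6% vs 17.5%), Variant U has the higher rate every time. Pooled: 17.5% vs 36.7% — Variant U has the higher rate overall. They agree.

no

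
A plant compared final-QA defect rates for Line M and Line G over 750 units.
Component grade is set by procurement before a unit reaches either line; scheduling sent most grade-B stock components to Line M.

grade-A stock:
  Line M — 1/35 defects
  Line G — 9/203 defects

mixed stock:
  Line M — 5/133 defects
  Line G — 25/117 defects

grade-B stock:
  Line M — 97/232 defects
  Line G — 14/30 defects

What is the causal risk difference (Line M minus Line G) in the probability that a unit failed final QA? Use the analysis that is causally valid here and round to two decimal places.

Nothing the line does changes component grade; the imbalance is an allocation artefact. With component grade also predicting the outcome, the pooled figure is confounded, and the within-stratum comparison is the causal one.
Adjusting over the population distribution of component grade: 0.317·(0.029−0.044) + 0.333·(0.038−0.214) + 0.349·(0.418−0.467) = -0.081.

-0.08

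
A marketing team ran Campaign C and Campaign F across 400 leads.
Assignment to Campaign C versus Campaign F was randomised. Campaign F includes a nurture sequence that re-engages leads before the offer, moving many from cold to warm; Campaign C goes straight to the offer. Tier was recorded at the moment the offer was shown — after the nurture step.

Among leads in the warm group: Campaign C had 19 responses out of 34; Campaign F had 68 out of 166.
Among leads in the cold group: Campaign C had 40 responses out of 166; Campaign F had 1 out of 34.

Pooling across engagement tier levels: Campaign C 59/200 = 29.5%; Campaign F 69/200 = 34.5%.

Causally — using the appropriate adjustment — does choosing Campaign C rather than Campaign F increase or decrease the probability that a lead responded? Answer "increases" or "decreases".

decreases

Engagement tier is downstream of the campaign. One should not condition on a consequence of treatment, so the overall rates are the right comparison.
Pooled: Campaign C 29.5% vs Campaign F 34.5%; Campaign F is higher overall.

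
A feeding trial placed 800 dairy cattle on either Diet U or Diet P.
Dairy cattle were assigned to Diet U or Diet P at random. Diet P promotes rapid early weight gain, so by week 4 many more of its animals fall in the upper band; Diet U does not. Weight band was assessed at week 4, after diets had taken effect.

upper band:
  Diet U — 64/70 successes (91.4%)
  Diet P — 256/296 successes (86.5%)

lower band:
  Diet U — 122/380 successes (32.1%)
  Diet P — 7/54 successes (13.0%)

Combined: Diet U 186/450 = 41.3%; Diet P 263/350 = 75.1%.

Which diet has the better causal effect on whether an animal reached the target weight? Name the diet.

Diet P

Week-4 weight band lies on the pathway diet → week-4 weight band → outcome, so adjusting for it blocks the indirect effect. For the total causal effect of diet, use the unadjusted pooled rates.
Pooled: Diet U 41.3% vs Diet P 75.1%; Diet P is higher overall.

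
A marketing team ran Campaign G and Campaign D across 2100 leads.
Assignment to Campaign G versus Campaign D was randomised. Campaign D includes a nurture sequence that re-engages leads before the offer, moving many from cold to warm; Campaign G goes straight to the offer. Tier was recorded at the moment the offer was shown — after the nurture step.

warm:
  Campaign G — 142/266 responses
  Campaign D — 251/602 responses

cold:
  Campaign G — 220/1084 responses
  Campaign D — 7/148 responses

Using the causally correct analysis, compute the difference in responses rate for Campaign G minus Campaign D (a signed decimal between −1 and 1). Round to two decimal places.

Stratifying would compare campaigns among leads the campaigns themselves sorted into engagement tier groups — a form of selection on an intermediate. The unconditioned pooled rates give the total causal effect.
The causal difference is the pooled difference: 0.268 − 0.344 = -0.076.

-0.08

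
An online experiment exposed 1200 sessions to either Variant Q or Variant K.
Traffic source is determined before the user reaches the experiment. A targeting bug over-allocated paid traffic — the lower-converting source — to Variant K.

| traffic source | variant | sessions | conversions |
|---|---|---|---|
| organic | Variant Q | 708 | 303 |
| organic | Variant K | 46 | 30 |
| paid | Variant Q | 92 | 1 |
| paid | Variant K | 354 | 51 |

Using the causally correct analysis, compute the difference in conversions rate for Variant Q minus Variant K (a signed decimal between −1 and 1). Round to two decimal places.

-0.19

The stratified and pooled comparisons disagree (Variant K wins within each traffic source; Variant Q wins overall), so the answer turns on the causal role of traffic source.
Here traffic source is a common cause — it drives both which variant a case falls under and the outcome. The crude comparison mixes populations; the stratum-specific rates are the causally relevant ones.
Adjusting over the population distribution of traffic source: 0.628·(0.428−0.652) + 0.372·(0.011−0.144) = -0.190.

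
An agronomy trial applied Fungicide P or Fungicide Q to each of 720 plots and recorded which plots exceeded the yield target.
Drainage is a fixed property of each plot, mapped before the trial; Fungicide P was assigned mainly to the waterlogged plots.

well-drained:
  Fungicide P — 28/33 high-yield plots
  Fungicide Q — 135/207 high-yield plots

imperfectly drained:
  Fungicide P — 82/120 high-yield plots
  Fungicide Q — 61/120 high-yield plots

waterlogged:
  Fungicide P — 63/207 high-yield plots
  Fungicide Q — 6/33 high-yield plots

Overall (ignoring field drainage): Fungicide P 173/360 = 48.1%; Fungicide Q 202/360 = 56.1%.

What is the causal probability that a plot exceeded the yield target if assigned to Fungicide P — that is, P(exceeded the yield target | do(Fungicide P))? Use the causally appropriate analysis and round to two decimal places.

0.61

Field drainage differs across fungicides for reasons unrelated to any effect of the fungicide itself, and it separately predicts the outcome — a classic confounder. We must compare within field drainage levels.
Standardising Fungicide P to the population field drainage mix: 0.333·28/33 + 0.333·82/120 + 0.333·63/207 = 0.612.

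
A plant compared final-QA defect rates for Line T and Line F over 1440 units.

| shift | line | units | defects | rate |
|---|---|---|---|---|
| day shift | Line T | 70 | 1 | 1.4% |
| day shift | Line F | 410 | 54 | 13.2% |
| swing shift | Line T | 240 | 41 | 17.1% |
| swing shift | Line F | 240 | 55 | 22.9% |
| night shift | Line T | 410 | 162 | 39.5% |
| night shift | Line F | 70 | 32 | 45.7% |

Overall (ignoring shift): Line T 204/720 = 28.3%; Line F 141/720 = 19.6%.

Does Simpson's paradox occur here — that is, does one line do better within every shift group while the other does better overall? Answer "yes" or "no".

yes

Within each shift level (day shift 1.4% vs 13.2%; swing shift 17.1% vs 22.9%; night shift 39.5% vs 45.7%), Line T has the lower rate every time. Pooled: 28.3% vs 19.6% — Line F has the lower rate overall. The two comparisons disagree.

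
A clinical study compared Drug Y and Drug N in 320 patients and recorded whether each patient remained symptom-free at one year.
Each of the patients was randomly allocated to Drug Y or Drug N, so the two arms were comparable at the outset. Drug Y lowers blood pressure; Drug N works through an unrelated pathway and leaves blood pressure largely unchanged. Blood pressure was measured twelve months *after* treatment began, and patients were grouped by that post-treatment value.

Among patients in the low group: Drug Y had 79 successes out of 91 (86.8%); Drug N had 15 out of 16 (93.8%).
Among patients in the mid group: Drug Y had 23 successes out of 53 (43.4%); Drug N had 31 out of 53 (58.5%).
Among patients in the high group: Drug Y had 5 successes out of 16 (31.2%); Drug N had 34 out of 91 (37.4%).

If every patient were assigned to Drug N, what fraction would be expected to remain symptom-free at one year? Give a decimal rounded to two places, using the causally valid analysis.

Blood pressure lies on the pathway drug → blood pressure → outcome, so adjusting for it blocks the indirect effect. For the total causal effect of drug, use the unadjusted pooled rates.
So P(outcome | do(Drug N)) is just the pooled rate for Drug N: 80/160 = 0.500.

0.50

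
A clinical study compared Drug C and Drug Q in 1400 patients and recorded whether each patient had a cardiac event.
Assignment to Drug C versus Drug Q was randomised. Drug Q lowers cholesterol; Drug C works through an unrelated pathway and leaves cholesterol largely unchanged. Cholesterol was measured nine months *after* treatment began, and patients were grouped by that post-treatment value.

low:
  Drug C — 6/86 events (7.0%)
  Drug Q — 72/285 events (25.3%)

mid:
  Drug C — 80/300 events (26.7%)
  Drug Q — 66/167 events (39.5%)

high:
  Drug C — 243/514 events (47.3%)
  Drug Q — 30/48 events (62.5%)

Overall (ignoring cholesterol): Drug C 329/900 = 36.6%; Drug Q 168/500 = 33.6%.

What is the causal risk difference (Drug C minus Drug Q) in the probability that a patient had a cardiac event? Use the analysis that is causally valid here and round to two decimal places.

Cholesterol lies on the pathway drug → cholesterol → outcome, so adjusting for it blocks the indirect effect. For the total causal effect of drug, use the unadjusted pooled rates.
The causal difference is the pooled difference: 0.366 − 0.336 = +0.030.

+0.03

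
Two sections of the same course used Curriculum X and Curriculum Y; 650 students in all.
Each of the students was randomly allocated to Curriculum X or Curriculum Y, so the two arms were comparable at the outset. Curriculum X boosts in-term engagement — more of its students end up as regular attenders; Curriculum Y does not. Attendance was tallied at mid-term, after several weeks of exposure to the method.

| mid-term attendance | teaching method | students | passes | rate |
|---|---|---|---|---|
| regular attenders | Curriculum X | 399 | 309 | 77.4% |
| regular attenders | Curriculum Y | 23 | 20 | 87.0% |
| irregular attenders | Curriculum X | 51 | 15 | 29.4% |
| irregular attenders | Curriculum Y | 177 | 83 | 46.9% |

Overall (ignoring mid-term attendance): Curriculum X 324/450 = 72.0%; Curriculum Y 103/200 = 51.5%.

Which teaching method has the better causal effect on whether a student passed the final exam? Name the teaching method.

Curriculum X

The mid-term attendance-specific comparison favours Curriculum Y throughout, but the pooled figures favour Curriculum X. The question is whether to condition on mid-term attendance.
Stratifying would compare teaching methods among students the teaching methods themselves sorted into mid-term attendance groups — a form of selection on an intermediate. The unconditioned pooled rates give the total causal effect.
Pooled: Curriculum X 72.0% vs Curriculum Y 51.5%; Curriculum X is higher overall.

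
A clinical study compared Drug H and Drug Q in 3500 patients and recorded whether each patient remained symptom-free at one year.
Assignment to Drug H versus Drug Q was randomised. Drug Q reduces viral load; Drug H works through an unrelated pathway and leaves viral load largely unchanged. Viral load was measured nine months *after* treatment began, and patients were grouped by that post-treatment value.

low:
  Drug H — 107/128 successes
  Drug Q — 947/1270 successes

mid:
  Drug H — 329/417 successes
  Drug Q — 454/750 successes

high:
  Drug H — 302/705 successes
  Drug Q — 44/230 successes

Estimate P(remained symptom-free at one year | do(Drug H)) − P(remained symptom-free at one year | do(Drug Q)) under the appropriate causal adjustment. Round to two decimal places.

Within every viral load level Drug H has the higher rate, yet pooled Drug Q does — Simpson's reversal.
Viral load lies on the pathway drug → viral load → outcome, so adjusting for it blocks the indirect effect. For the total causal effect of drug, use the unadjusted pooled rates.
The causal difference is the pooled difference: 0.590 − 0.642 = -0.052.

-0.05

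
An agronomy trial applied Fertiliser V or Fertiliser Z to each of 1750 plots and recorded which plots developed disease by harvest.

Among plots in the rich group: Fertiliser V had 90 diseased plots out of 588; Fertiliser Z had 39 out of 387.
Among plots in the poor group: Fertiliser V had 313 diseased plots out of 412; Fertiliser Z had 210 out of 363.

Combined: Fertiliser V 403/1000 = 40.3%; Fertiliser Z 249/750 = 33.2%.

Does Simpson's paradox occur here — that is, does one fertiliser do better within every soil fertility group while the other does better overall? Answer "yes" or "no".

Within each soil fertility level (rich 15.3% vs 10.1%; poor 76.0% vs 57.9%), Fertiliser Z has the lower rate every time. Pooled: 40.3% vs 33.2% — Fertiliser Z has the lower rate overall. They agree.

no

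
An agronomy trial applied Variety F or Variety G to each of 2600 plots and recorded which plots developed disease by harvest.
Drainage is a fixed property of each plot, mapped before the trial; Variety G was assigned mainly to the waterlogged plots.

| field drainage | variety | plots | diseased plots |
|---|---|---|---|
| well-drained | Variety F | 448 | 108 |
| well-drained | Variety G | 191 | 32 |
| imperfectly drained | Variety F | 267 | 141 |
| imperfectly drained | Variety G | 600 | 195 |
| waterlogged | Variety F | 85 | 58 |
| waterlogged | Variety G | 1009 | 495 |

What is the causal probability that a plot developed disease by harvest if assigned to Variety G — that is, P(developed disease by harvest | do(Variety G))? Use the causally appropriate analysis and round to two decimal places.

0.36

The imbalance in field drainage arose from how plots were allocated, not from anything the variety did; and field drainage independently affects the outcome. The pooled gap is confounded — condition on field drainage.
Standardising Variety G to the population field drainage mix: 0.246·32/191 + 0.333·195/600 + 0.421·495/1009 = 0.356.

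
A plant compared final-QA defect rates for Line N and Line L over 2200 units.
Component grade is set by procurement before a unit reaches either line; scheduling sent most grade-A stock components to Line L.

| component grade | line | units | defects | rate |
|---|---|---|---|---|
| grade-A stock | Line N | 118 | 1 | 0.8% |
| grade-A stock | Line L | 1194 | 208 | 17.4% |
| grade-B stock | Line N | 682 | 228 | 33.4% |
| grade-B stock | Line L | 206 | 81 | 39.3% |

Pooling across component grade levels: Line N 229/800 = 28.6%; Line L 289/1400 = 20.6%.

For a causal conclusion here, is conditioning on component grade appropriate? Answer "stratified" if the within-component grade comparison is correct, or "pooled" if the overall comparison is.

stratified

Component grade satisfies the back-door criterion: it is not a descendant of the line, and it blocks the spurious path from line to outcome. Adjusting for it (i.e., using the within-component grade rates) gives the causal effect.
Within each level — grade-A stock: 0.8% vs 17.4%; grade-B stock: 33.4% vs 39.3% — Line N is lower every time.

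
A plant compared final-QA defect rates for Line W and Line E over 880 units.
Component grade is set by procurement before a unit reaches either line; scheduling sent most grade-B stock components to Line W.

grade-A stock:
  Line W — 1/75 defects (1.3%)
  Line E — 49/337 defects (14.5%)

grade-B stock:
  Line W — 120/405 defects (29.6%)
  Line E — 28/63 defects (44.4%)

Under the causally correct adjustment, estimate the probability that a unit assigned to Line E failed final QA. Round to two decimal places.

0.30

Component grade satisfies the back-door criterion: it is not a descendant of the line, and it blocks the spurious path from line to outcome. Adjusting for it (i.e., using the within-component grade rates) gives the causal effect.
Standardising Line E to the population component grade mix: 0.468·49/337 + 0.532·28/63 = 0.304.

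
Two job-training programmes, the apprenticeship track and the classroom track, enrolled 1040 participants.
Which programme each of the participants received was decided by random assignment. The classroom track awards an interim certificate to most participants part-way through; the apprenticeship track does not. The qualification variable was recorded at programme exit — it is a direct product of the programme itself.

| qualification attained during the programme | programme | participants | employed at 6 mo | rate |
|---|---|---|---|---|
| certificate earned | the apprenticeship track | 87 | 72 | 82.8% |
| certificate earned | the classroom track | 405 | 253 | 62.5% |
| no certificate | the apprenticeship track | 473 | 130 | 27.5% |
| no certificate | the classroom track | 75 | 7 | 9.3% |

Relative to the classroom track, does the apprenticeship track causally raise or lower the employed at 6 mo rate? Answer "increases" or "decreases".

decreases

The qualification attained during the programme-specific comparison favours the apprenticeship track throughout, but the pooled figures favour the classroom track. The question is whether to condition on qualification attained during the programme.
Stratifying would compare programmes among participants the programmes themselves sorted into qualification attained during the programme groups — a form of selection on an intermediate. The unconditioned pooled rates give the total causal effect.
Pooled: the apprenticeship track 36.1% vs the classroom track 54.2%; the classroom track is higher overall.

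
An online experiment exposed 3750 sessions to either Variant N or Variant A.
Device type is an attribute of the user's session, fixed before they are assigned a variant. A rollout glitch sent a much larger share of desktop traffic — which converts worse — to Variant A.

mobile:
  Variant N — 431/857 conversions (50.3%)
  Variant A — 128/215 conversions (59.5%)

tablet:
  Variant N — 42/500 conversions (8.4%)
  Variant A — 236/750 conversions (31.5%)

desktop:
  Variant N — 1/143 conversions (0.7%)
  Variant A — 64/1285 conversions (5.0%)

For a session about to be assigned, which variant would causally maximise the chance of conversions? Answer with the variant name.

Variant A

The stratified and pooled comparisons disagree (Variant A wins within each device type; Variant N wins overall), so the answer turns on the causal role of device type.
Here device type is a common cause — it drives both which variant a case falls under and the outcome. The crude comparison mixes populations; the stratum-specific rates are the causally relevant ones.
Within each level — mobile: 50.3% vs 59.5%; tablet: 8.4% vs 31.5%; desktop: 0.7% vs 5.0% — Variant A is higher every time.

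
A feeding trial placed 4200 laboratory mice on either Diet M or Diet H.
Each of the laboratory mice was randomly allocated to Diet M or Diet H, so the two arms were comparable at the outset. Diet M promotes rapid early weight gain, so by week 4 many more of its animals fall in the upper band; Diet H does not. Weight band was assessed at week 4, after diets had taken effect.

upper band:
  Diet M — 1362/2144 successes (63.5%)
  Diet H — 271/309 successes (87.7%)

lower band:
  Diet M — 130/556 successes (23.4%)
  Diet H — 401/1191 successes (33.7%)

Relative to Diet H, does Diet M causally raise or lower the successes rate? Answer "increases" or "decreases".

Week-4 weight band is recorded after the diet and is itself shifted by it — it sits on the causal path from diet to outcome. Conditioning on a mediator would strip out part of the effect we want; the pooled comparison gives the total causal effect.
Pooled: Diet M 55.3% vs Diet H 44.8%; Diet M is higher overall.

increases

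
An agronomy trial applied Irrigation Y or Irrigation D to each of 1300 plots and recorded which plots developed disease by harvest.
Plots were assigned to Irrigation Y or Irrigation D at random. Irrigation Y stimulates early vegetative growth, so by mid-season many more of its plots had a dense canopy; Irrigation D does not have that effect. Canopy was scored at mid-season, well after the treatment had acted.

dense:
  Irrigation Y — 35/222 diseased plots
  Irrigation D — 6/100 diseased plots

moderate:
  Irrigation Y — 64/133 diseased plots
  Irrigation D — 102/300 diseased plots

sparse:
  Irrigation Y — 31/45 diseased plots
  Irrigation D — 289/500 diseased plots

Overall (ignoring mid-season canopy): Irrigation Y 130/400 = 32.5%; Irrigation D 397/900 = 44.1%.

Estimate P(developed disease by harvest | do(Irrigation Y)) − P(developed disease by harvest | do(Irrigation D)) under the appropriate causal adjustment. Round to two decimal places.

-0.12

Mid-season canopy here is a post-treatment variable shaped by the irrigation; conditioning on it would introduce bias rather than remove it. The overall comparison is the causal one.
The causal difference is the pooled difference: 0.325 − 0.441 = -0.116.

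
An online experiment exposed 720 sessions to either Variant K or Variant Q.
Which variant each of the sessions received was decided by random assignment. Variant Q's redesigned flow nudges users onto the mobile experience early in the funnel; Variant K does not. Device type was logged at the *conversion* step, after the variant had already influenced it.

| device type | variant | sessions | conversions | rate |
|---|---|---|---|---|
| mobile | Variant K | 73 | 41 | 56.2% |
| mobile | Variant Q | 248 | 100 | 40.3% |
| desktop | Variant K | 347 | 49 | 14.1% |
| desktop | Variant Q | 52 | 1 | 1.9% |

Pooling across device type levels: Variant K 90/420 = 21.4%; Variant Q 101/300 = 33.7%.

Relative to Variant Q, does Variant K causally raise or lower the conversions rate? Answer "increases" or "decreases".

decreases

Variant K is higher inside every device type stratum but Variant Q is higher in aggregate. Whether to stratify depends on how device type relates to the variant.
The distribution of device type is itself part of what the variant does — it is an intermediate outcome. Holding it fixed would remove that part of the effect; the total effect is the pooled difference.
Pooled: Variant K 21.4% vs Variant Q 33.7%; Variant Q is higher overall.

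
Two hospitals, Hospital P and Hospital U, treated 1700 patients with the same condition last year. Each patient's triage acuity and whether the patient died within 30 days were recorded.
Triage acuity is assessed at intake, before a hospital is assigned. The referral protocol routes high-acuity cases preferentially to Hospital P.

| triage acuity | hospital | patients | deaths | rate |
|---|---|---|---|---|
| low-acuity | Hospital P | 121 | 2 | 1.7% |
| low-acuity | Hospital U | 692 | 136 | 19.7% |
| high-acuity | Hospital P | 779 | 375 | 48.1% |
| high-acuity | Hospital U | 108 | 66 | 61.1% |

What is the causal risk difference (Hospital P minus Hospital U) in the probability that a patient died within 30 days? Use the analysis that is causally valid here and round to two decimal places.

-0.15

Triage acuity satisfies the back-door criterion: it is not a descendant of the hospital, and it blocks the spurious path from hospital to outcome. Adjusting for it (i.e., using the within-triage acuity rates) gives the causal effect.
Adjusting over the population distribution of triage acuity: 0.478·(0.017−0.197) + 0.522·(0.481−0.611) = -0.154.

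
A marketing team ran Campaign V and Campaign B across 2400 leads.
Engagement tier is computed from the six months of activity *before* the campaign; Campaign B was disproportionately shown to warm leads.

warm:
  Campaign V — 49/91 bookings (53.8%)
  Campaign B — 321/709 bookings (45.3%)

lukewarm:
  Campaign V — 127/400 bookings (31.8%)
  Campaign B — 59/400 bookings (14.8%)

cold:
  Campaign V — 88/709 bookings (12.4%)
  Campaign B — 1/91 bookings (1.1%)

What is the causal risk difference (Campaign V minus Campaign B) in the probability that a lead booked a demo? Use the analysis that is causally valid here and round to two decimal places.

+0.12

Since engagement tier is a pre-existing factor (not a product of the campaign) and it affects the outcome on its own, it is a confounder. The stratified rates, not the pooled rate, identify the causal effect.
Adjusting over the population distribution of engagement tier: 0.333·(0.538−0.453) + 0.333·(0.318−0.147) + 0.333·(0.124−0.011) = +0.123.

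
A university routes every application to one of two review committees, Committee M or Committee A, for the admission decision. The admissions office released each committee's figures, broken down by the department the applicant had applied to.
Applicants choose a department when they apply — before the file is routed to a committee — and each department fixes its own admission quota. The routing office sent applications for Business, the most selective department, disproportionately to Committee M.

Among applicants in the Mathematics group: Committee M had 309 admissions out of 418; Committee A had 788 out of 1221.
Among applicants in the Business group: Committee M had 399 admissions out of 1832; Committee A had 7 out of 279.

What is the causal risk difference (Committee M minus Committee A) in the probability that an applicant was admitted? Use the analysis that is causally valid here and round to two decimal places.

Within every department level Committee M has the higher rate, yet pooled Committee A does — Simpson's reversal.
Nothing the review committee does changes department; the imbalance is an allocation artefact. With department also predicting the outcome, the pooled figure is confounded, and the within-stratum comparison is the causal one.
Adjusting over the population distribution of department: 0.437·(0.739−0.645) + 0.563·(0.218−0.025) = +0.150.

+0.15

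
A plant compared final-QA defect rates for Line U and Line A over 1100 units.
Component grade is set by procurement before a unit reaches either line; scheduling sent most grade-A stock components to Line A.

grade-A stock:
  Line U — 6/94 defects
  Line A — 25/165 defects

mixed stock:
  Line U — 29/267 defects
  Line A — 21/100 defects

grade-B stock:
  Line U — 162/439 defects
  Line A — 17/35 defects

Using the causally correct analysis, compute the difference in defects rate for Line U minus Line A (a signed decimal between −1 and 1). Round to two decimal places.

-0.10

The imbalance in component grade arose from how units were allocated, not from anything the line did; and component grade independently affects the outcome. The pooled gap is confounded — condition on component grade.
Adjusting over the population distribution of component grade: 0.235·(0.064−0.152) + 0.334·(0.109−0.210) + 0.431·(0.369−0.486) = -0.105.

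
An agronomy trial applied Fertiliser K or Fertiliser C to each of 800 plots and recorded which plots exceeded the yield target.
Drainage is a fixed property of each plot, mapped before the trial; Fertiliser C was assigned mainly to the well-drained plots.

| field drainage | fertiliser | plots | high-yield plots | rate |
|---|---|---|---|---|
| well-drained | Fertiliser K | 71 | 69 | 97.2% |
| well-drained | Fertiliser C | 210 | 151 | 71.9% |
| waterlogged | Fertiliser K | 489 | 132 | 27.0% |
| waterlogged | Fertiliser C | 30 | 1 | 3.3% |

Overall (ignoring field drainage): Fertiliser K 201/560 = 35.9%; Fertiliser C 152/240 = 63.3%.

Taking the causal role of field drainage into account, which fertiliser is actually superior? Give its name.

Fertiliser K

Here field drainage is a common cause — it drives both which fertiliser a case falls under and the outcome. The crude comparison mixes populations; the stratum-specific rates are the causally relevant ones.
Within each level — well-drained: 97.2% vs 71.9%; waterlogged: 27.0% vs 3.3% — Fertiliser K is higher every time.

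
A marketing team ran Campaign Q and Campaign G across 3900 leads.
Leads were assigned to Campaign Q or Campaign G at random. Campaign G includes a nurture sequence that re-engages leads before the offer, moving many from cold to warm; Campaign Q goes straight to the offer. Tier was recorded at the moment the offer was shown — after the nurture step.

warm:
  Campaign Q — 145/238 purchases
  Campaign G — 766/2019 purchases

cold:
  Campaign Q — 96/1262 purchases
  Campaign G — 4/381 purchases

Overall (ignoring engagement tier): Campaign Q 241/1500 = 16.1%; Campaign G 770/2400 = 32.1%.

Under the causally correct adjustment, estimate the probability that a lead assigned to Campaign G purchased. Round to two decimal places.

The engagement tier-specific comparison favours Campaign Q throughout, but the pooled figures favour Campaign G. The question is whether to condition on engagement tier.
Engagement tier is recorded after the campaign and is itself shifted by it — it sits on the causal path from campaign to outcome. Conditioning on a mediator would strip out part of the effect we want; the pooled comparison gives the total causal effect.
So P(outcome | do(Campaign G)) is just the pooled rate for Campaign G: 770/2400 = 0.321.

0.32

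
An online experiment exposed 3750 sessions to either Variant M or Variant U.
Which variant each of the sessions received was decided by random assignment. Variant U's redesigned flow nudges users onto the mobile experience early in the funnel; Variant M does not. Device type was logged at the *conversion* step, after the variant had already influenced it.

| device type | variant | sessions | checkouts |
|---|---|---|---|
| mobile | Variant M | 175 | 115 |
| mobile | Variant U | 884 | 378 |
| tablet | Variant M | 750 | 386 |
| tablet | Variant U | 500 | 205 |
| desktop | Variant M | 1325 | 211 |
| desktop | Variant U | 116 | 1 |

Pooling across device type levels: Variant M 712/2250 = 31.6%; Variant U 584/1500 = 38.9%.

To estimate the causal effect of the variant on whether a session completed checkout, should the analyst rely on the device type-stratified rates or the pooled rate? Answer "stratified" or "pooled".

pooled

The distribution of device type is itself part of what the variant does — it is an intermediate outcome. Holding it fixed would remove that part of the effect; the total effect is the pooled difference.
Pooled: Variant M 31.6% vs Variant U 38.9%; Variant U is higher overall.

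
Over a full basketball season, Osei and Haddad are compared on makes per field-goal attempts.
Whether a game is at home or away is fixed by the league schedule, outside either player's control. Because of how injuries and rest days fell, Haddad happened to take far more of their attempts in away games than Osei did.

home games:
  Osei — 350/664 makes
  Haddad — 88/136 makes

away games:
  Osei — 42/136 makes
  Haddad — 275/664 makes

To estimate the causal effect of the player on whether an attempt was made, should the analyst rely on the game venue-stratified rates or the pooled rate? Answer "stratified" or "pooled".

stratified

Game venue differs across players for reasons unrelated to any effect of the player itself, and it separately predicts the outcome — a classic confounder. We must compare within game venue levels.
Within each level — home games: 52.7% vs 64.7%; away games: 30.9% vs 41.4% — Haddad is higher every time.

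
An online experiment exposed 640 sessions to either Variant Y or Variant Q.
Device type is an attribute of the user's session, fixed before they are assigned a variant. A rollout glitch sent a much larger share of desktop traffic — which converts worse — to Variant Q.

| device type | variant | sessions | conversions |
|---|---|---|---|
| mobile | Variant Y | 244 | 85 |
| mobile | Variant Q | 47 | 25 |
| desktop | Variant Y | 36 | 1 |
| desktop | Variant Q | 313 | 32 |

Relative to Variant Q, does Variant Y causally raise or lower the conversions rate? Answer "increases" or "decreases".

decreases

Variant Q is higher inside every device type stratum but Variant Y is higher in aggregate. Whether to stratify depends on how device type relates to the variant.
The imbalance in device type arose from how sessions were allocated, not from anything the variant did; and device type independently affects the outcome. The pooled gap is confounded — condition on device type.
Within each level — mobile: 34.8% vs 53.2%; desktop: 2.8% vs 10.2% — Variant Q is higher every time.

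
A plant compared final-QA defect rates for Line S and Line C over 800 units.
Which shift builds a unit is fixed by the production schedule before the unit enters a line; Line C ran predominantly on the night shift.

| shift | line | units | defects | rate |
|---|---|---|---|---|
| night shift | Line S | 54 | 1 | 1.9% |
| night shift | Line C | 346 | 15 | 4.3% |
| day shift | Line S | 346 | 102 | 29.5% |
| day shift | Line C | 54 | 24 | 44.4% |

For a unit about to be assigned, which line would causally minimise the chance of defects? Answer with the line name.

Shift is set before the line has any effect — it is not caused by the line — and it independently drives the outcome. That makes it a confounder, so the causal comparison is within shift levels.
Within each level — night shift: 1.9% vs 4.3%; day shift: 29.5% vs 44.4% — Line S is lower every time.

Line S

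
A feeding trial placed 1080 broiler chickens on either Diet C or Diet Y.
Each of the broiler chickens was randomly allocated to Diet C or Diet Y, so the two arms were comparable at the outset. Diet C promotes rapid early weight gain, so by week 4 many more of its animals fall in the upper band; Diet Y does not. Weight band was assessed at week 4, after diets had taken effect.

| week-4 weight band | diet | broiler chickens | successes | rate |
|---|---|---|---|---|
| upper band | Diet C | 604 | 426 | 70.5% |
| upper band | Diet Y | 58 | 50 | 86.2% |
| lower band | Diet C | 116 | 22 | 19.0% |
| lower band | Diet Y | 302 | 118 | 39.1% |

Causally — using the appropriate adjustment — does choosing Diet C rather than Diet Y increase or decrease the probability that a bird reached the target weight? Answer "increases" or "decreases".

Week-4 weight band is recorded after the diet and is itself shifted by it — it sits on the causal path from diet to outcome. Conditioning on a mediator would strip out part of the effect we want; the pooled comparison gives the total causal effect.
Pooled: Diet C 62.2% vs Diet Y 46.7%; Diet C is higher overall.

increases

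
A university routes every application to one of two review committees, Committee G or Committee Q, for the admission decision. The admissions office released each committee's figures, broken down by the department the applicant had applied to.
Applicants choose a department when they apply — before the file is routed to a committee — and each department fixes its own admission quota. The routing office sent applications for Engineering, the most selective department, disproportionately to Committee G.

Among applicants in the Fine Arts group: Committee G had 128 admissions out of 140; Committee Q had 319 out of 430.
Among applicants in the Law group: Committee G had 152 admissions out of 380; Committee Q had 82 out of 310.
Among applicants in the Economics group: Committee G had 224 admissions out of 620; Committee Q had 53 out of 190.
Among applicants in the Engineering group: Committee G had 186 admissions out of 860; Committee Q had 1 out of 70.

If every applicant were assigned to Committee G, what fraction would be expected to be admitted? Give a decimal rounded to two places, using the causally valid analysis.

0.43

The stratified and pooled comparisons disagree (Committee G wins within each department; Committee Q wins overall), so the answer turns on the causal role of department.
Department differs across review committees for reasons unrelated to any effect of the review committee itself, and it separately predicts the outcome — a classic confounder. We must compare within department levels.
Standardising Committee G to the population department mix: 0.190·128/140 + 0.230·152/380 + 0.270·224/620 + 0.310·186/860 = 0.430.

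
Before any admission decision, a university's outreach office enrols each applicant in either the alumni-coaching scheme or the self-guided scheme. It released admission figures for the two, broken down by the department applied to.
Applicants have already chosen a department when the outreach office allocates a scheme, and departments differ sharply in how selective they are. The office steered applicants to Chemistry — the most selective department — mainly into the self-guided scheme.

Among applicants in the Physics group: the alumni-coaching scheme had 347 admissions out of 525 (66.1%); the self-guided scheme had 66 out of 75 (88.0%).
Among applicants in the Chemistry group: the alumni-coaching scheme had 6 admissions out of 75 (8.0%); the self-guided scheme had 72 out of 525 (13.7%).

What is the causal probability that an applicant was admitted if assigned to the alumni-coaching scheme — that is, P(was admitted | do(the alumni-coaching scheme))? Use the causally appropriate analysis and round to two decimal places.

0.37

the self-guided scheme is higher inside every department stratum but the alumni-coaching scheme is higher in aggregate. Whether to stratify depends on how department relates to the outreach scheme.
Here department is a common cause — it drives both which outreach scheme a case falls under and the outcome. The crude comparison mixes populations; the stratum-specific rates are the causally relevant ones.
Standardising the alumni-coaching scheme to the population department mix: 0.500·347/525 + 0.500·6/75 = 0.370.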